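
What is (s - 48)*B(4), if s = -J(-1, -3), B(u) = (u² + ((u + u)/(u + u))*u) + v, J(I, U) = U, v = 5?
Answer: -1125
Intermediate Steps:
B(u) = 5 + u + u² (B(u) = (u² + ((u + u)/(u + u))*u) + 5 = (u² + ((2*u)/((2*u)))*u) + 5 = (u² + ((2*u)*(1/(2*u)))*u) + 5 = (u² + 1*u) + 5 = (u² + u) + 5 = (u + u²) + 5 = 5 + u + u²)
s = 3 (s = -1*(-3) = 3)
(s - 48)*B(4) = (3 - 48)*(5 + 4 + 4²) = -45*(5 + 4 + 16) = -45*25 = -1125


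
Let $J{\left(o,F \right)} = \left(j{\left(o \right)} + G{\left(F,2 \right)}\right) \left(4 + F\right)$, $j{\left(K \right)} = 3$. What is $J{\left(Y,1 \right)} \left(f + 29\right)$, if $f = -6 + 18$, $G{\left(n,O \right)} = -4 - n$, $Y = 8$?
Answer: $-410$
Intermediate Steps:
$J{\left(o,F \right)} = \left(-1 - F\right) \left(4 + F\right)$ ($J{\left(o,F \right)} = \left(3 - \left(4 + F\right)\right) \left(4 + F\right) = \left(-1 - F\right) \left(4 + F\right)$)
$f = 12$
$J{\left(Y,1 \right)} \left(f + 29\right) = \left(-4 - 1 - 1 \left(4 + 1\right)\right) \left(12 + 29\right) = \left(-4 - 1 - 1 \cdot 5\right) 41 = \left(-4 - 1 - 5\right) 41 = \left(-10\right) 41 = -410$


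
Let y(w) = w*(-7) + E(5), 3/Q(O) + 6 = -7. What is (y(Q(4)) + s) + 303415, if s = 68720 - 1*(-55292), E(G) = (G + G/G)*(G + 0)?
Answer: 5556962/13 ≈ 4.2746e+5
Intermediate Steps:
E(G) = G*(1 + G) (E(G) = (G + 1)*G = (1 + G)*G = G*(1 + G))
Q(O) = -3/13 (Q(O) = 3/(-6 - 7) = 3/(-13) = 3*(-1/13) = -3/13)
y(w) = 30 - 7*w (y(w) = w*(-7) + 5*(1 + 5) = -7*w + 5*6 = -7*w + 30 = 30 - 7*w)
s = 124012 (s = 68720 + 55292 = 124012)
(y(Q(4)) + s) + 303415 = ((30 - 7*(-3/13)) + 124012) + 303415 = ((30 + 21/13) + 124012) + 303415 = (411/13 + 124012) + 303415 = 1612567/13 + 303415 = 5556962/13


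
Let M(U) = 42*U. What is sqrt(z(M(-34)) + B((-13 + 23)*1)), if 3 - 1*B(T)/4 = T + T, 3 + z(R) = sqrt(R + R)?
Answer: sqrt(-71 + 2*I*sqrt(714)) ≈ 2.9887 + 8.9405*I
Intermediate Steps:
z(R) = -3 + sqrt(2)*sqrt(R) (z(R) = -3 + sqrt(R + R) = -3 + sqrt(2*R) = -3 + sqrt(2)*sqrt(R))
B(T) = 12 - 8*T (B(T) = 12 - 4*(T + T) = 12 - 8*T)
sqrt(z(M(-34)) + B((-13 + 23)*1)) = sqrt((-3 + sqrt(2)*sqrt(42*(-34))) + (12 - 8*(-13 + 23))) = sqrt((-3 + sqrt(2)*sqrt(-1428)) + (12 - 80)) = sqrt((-3 + sqrt(2)*(2*I*sqrt(357))) + (12 - 8*10)) = sqrt((-3 + 2*I*sqrt(714)) + (12 - 80)) = sqrt((-3 + 2*I*sqrt(714)) - 68) = sqrt(-71 + 2*I*sqrt(714))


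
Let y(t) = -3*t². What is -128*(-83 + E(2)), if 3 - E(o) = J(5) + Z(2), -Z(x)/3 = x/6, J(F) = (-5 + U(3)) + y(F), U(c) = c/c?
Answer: 0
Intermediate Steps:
U(c) = 1
J(F) = -4 - 3*F² (J(F) = (-5 + 1) - 3*F² = -4 - 3*F²)
Z(x) = -x/2 (Z(x) = -3*x/6 = -x/2)
E(o) = 83 (E(o) = 3 - ((-4 - 3*5²) - ½*2) = 3 - ((-4 - 3*25) - 1) = 3 - ((-4 - 75) - 1) = 3 - (-79 - 1) = 3 - 1*(-80) = 3 + 80 = 83)
-128*(-83 + E(2)) = -128*(-83 + 83) = -128*0 = 0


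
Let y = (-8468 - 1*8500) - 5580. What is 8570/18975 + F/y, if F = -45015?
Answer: 69826399/28523220 ≈ 2.4481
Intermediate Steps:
y = -22548 (y = (-8468 - 8500) - 5580 = -16968 - 5580 = -22548)
8570/18975 + F/y = 8570/18975 - 45015/(-22548) = 8570*(1/18975) - 45015*(-1/22548) = 1714/3795 + 15005/7516 = 69826399/28523220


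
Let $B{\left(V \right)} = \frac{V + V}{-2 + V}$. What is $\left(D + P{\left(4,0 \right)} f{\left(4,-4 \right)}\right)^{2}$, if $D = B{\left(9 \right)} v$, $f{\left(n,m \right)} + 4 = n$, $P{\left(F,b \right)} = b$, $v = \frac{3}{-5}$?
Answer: $\frac{2916}{1225} \approx 2.3804$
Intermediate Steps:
$v = - \frac{3}{5}$ ($v = 3 \left(- \frac{1}{5}\right) = - \frac{3}{5} \approx -0.6$)
$f{\left(n,m \right)} = -4 + n$
$B{\left(V \right)} = \frac{2 V}{-2 + V}$
$D = - \frac{54}{35}$ ($D = 2 \cdot 9 \frac{1}{-2 + 9} \left(- \frac{3}{5}\right) = 2 \cdot 9 \cdot \frac{1}{7} \left(- \frac{3}{5}\right) = \frac{18}{7} \left(- \frac{3}{5}\right) = - \frac{54}{35} \approx -1.5429$)
$\left(D + P{\left(4,0 \right)} f{\left(4,-4 \right)}\right)^{2} = \left(- \frac{54}{35} + 0 \left(-4 + 4\right)\right)^{2} = \left(- \frac{54}{35} + 0 \cdot 0\right)^{2} = \left(- \frac{54}{35} + 0\right)^{2} = \left(- \frac{54}{35}\right)^{2} = \frac{2916}{1225}$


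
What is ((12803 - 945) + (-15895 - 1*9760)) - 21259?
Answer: -35056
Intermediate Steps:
((12803 - 945) + (-15895 - 1*9760)) - 21259 = (11858 + (-15895 - 9760)) - 21259 = (11858 - 25655) - 21259 = -13797 - 21259 = -35056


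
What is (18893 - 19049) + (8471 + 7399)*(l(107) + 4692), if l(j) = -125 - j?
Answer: 70780044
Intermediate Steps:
(18893 - 19049) + (8471 + 7399)*(l(107) + 4692) = (18893 - 19049) + (8471 + 7399)*((-125 - 1*107) + 4692) = -156 + 15870*((-125 - 107) + 4692) = -156 + 15870*(-232 + 4692) = -156 + 15870*4460 = -156 + 70780200 = 70780044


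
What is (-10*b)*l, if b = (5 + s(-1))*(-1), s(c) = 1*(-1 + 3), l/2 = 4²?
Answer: 2240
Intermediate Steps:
l = 32 (l = 2*4² = 2*16 = 32)
s(c) = 2 (s(c) = 1*2 = 2)
b = -7 (b = (5 + 2)*(-1) = 7*(-1) = -7)
(-10*b)*l = -10*(-7)*32 = 70*32 = 2240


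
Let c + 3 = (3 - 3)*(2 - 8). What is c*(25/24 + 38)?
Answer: -937/8 ≈ -117.13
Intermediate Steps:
c = -3 (c = -3 + (3 - 3)*(2 - 8) = -3 + 0*(-6) = -3 + 0 = -3)
c*(25/24 + 38) = -3*(25/24 + 38) = -3*937/24 = -937/8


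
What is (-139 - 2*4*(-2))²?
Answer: 15129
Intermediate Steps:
(-139 - 2*4*(-2))² = (-139 - 8*(-2))² = (-139 + 16)² = (-123)² = 15129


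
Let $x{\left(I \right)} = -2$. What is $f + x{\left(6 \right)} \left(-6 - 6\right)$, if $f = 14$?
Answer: $38$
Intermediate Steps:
$f + x{\left(6 \right)} \left(-6 - 6\right) = 14 - 2 \left(-6 - 6\right) = 14 - -24 = 14 + 24 = 38$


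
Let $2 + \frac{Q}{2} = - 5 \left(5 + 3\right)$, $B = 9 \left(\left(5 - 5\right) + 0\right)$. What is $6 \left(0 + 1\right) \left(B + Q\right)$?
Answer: $-504$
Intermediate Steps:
$B = 0$ ($B = 9 \left(0 + 0\right) = 9 \cdot 0 = 0$)
$Q = -84$ ($Q = -4 + 2 \left(- 5 \left(5 + 3\right)\right) = -4 + 2 \left(\left(-5\right) 8\right) = -4 + 2 \left(-40\right) = -4 - 80 = -84$)
$6 \left(0 + 1\right) \left(B + Q\right) = 6 \left(0 + 1\right) \left(0 - 84\right) = 6 \cdot 1 \left(-84\right) = 6 \left(-84\right) = -504$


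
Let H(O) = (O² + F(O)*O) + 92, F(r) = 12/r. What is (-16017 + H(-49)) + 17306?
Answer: 3794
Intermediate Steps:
H(O) = 104 + O² (H(O) = (O² + (12/O)*O) + 92 = (O² + 12) + 92 = (12 + O²) + 92 = 104 + O²)
(-16017 + H(-49)) + 17306 = (-16017 + (104 + (-49)²)) + 17306 = (-16017 + (104 + 2401)) + 17306 = (-16017 + 2505) + 17306 = -13512 + 17306 = 3794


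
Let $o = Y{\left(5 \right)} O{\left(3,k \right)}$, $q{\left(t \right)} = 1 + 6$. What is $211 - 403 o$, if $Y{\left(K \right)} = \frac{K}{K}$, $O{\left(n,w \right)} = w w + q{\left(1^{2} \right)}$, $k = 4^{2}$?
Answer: $-105778$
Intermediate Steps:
$q{\left(t \right)} = 7$
$k = 16$
$O{\left(n,w \right)} = 7 + w^{2}$ ($O{\left(n,w \right)} = w w + 7 = w^{2} + 7 = 7 + w^{2}$)
$Y{\left(K \right)} = 1$
$o = 263$ ($o = 1 \left(7 + 16^{2}\right) = 1 \left(7 + 256\right) = 1 \cdot 263 = 263$)
$211 - 403 o = 211 - 105989 = -105778$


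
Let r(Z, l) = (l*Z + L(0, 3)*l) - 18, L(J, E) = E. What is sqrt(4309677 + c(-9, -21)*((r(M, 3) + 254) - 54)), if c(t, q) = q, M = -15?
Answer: sqrt(4306611) ≈ 2075.2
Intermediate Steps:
r(Z, l) = -18 + 3*l + Z*l (r(Z, l) = (l*Z + 3*l) - 18 = (Z*l + 3*l) - 18 = (3*l + Z*l) - 18 = -18 + 3*l + Z*l)
sqrt(4309677 + c(-9, -21)*((r(M, 3) + 254) - 54)) = sqrt(4309677 - 21*(((-18 + 3*3 - 15*3) + 254) - 54)) = sqrt(4309677 - 21*(((-18 + 9 - 45) + 254) - 54)) = sqrt(4309677 - 21*((-54 + 254) - 54)) = sqrt(4309677 - 21*(200 - 54)) = sqrt(4309677 - 21*146) = sqrt(4309677 - 3066) = sqrt(4306611)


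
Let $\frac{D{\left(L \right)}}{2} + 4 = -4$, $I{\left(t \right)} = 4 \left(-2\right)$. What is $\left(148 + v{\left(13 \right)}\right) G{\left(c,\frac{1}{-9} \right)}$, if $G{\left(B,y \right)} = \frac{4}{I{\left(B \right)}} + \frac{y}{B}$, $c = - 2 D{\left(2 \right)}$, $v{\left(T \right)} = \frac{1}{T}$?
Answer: $- \frac{279125}{3744} \approx -74.553$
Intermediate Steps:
$I{\left(t \right)} = -8$
$D{\left(L \right)} = -16$ ($D{\left(L \right)} = -8 + 2 \left(-4\right) = -8 - 8 = -16$)
$c = 32$ ($c = \left(-2\right) \left(-16\right) = 32$)
$G{\left(B,y \right)} = - \frac{1}{2} + \frac{y}{B}$ ($G{\left(B,y \right)} = \frac{4}{-8} + \frac{y}{B} = 4 \left(- \frac{1}{8}\right) + \frac{y}{B} = - \frac{1}{2} + \frac{y}{B}$)
$\left(148 + v{\left(13 \right)}\right) G{\left(c,\frac{1}{-9} \right)} = \left(148 + \frac{1}{13}\right) \frac{\frac{1}{-9} - 16}{32} = \left(148 + \frac{1}{13}\right) \frac{- \frac{1}{9} - 16}{32} = \frac{1925 \cdot \frac{1}{32} \left(- \frac{145}{9}\right)}{13} = \frac{1925}{13} \left(- \frac{145}{288}\right) = - \frac{279125}{3744}$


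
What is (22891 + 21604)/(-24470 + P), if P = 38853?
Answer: 44495/14383 ≈ 3.0936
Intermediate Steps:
(22891 + 21604)/(-24470 + P) = (22891 + 21604)/(-24470 + 38853) = 44495/14383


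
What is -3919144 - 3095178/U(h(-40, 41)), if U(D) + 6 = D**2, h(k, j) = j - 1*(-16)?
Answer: -4237626390/1081 ≈ -3.9201e+6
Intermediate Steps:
h(k, j) = 16 + j (h(k, j) = j + 16 = 16 + j)
U(D) = -6 + D**2
-3919144 - 3095178/U(h(-40, 41)) = -3919144 - 3095178/(-6 + (16 + 41)**2) = -3919144 - 3095178/(-6 + 57**2) = -3919144 - 3095178/(-6 + 3249) = -3919144 - 3095178/3243 = -3919144 - 1*1031726/1081 = -3919144 - 1031726/1081 = -4237626390/1081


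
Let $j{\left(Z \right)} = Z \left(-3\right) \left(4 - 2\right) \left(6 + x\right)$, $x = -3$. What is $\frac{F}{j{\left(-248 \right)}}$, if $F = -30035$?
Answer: $- \frac{30035}{4464} \approx -6.7283$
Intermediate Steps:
$j{\left(Z \right)} = - 18 Z$ ($j{\left(Z \right)} = Z \left(-3\right) \left(4 - 2\right) \left(6 - 3\right) = - 3 Z 2 \cdot 3 = - 3 Z 6 = - 18 Z$)
$\frac{F}{j{\left(-248 \right)}} = - \frac{30035}{\left(-18\right) \left(-248\right)} = - \frac{30035}{4464}$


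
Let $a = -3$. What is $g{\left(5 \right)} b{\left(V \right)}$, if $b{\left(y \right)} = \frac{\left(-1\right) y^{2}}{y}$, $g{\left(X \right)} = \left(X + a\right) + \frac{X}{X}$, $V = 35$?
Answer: $-105$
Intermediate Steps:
$g{\left(X \right)} = -2 + X$ ($g{\left(X \right)} = \left(X - 3\right) + \frac{X}{X} = \left(-3 + X\right) + 1 = -2 + X$)
$b{\left(y \right)} = - y$
$g{\left(5 \right)} b{\left(V \right)} = \left(-2 + 5\right) \left(\left(-1\right) 35\right) = 3 \left(-35\right) = -105$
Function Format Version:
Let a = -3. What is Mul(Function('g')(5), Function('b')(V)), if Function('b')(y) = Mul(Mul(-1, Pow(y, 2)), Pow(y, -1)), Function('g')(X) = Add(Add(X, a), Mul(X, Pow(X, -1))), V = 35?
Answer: -105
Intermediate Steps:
Function('g')(X) = Add(-2, X) (Function('g')(X) = Add(Add(X, -3), Mul(X, Pow(X, -1))) = Add(Add(-3, X), 1) = Add(-2, X))
Function('b')(y) = Mul(-1, y)
Mul(Function('g')(5), Function('b')(V)) = Mul(Add(-2, 5), Mul(-1, 35)) = Mul(3, -35) = -105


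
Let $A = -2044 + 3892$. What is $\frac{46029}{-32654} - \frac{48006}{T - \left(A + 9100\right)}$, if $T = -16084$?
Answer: $\frac{80832999}{220675732} \approx 0.3663$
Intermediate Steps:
$A = 1848$
$\frac{46029}{-32654} - \frac{48006}{T - \left(A + 9100\right)} = \frac{46029}{-32654} - \frac{48006}{-16084 - \left(1848 + 9100\right)} = 46029 \left(- \frac{1}{32654}\right) - \frac{48006}{-16084 - 10948} = - \frac{46029}{32654} - \frac{48006}{-16084 - 10948} = - \frac{46029}{32654} - \frac{48006}{-27032} = - \frac{46029}{32654} - - \frac{24003}{13516} = - \frac{46029}{32654} + \frac{24003}{13516} = \frac{80832999}{220675732}$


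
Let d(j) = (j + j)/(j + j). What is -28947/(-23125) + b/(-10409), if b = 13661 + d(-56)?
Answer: -14624427/240708125 ≈ -0.060756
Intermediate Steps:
d(j) = 1 (d(j) = (2*j)/((2*j)) = (2*j)*(1/(2*j)) = 1)
b = 13662 (b = 13661 + 1 = 13662)
-28947/(-23125) + b/(-10409) = -28947/(-23125) + 13662/(-10409) = -28947*(-1/23125) + 13662*(-1/10409) = 28947/23125 - 13662/10409 = -14624427/240708125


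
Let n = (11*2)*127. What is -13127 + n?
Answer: -10333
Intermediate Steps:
n = 2794 (n = 22*127 = 2794)
-13127 + n = -13127 + 2794 = -10333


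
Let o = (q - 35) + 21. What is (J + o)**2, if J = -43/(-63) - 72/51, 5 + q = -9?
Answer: 946731361/1147041 ≈ 825.37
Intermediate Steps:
q = -14 (q = -5 - 9 = -14)
o = -28 (o = (-14 - 35) + 21 = -49 + 21 = -28)
J = -781/1071 (J = -43*(-1/63) - 72*1/51 = 43/63 - 24/17 = -781/1071 ≈ -0.72923)
(J + o)**2 = (-781/1071 - 28)**2 = (-30769/1071)**2 = 946731361/1147041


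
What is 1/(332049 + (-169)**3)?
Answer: -1/4494760 ≈ -2.2248e-7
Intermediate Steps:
1/(332049 + (-169)**3) = 1/(332049 - 4826809) = 1/(-4494760) = -1/4494760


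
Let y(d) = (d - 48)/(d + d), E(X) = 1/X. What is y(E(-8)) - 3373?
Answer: -6361/2 ≈ -3180.5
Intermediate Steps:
y(d) = (-48 + d)/(2*d) (y(d) = (-48 + d)/((2*d)) = (-48 + d)*(1/(2*d)) = (-48 + d)/(2*d))
y(E(-8)) - 3373 = (-48 + 1/(-8))/(2*(1/(-8))) - 3373 = (-48 - ⅛)/(2*(-⅛)) - 3373 = (½)*(-8)*(-385/8) - 3373 = 385/2 - 3373 = -6361/2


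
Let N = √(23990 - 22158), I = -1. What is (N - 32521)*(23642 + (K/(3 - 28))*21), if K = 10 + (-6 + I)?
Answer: -19219488227/25 + 1181974*√458/25 ≈ -7.6777e+8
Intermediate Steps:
N = 2*√458 (N = √1832 = 2*√458 ≈ 42.802)
K = 3 (K = 10 + (-6 - 1) = 10 - 7 = 3)
(N - 32521)*(23642 + (K/(3 - 28))*21) = (2*√458 - 32521)*(23642 + (3/(3 - 28))*21) = (-32521 + 2*√458)*(23642 + (3/(-25))*21) = (-32521 + 2*√458)*(23642 - 1/25*3*21) = (-32521 + 2*√458)*(23642 - 3/25*21) = (-32521 + 2*√458)*(23642 - 63/25) = (-32521 + 2*√458)*(590987/25) = -19219488227/25 + 1181974*√458/25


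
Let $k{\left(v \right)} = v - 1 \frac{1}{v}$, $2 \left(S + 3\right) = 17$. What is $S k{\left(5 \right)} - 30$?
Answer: $- \frac{18}{5} \approx -3.6$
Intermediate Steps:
$S = \frac{11}{2}$ ($S = -3 + \frac{1}{2} \cdot 17 = -3 + \frac{17}{2} = \frac{11}{2} \approx 5.5$)
$k{\left(v \right)} = v - \frac{1}{v}$
$S k{\left(5 \right)} - 30 = \frac{11 \left(5 - \frac{1}{5}\right)}{2} - 30 = \frac{11}{2} \cdot \frac{24}{5} - 30 = \frac{132}{5} - 30 = - \frac{18}{5}$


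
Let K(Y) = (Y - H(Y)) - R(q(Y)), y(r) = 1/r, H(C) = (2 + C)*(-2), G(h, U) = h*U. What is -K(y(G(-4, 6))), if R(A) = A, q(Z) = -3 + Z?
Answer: -83/12 ≈ -6.9167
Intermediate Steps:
G(h, U) = U*h
H(C) = -4 - 2*C
K(Y) = 7 + 2*Y (K(Y) = (Y - (-4 - 2*Y)) - (-3 + Y) = (Y + (4 + 2*Y)) + (3 - Y) = (4 + 3*Y) + (3 - Y) = 7 + 2*Y)
-K(y(G(-4, 6))) = -(7 + 2/((6*(-4)))) = -(7 + 2/(-24)) = -(7 + 2*(-1/24)) = -(7 - 1/12) = -1*83/12 = -83/12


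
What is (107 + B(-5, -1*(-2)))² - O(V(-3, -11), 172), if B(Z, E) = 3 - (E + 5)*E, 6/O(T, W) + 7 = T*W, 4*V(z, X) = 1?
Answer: 55295/6 ≈ 9215.8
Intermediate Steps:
V(z, X) = ¼ (V(z, X) = (¼)*1 = ¼)
O(T, W) = 6/(-7 + T*W)
B(Z, E) = 3 - E*(5 + E) (B(Z, E) = 3 - (5 + E)*E = 3 - E*(5 + E))
(107 + B(-5, -1*(-2)))² - O(V(-3, -11), 172) = (107 + (3 - (-1*(-2))² - (-5)*(-2)))² - 6/(-7 + (¼)*172) = (107 + (3 - 1*2² - 5*2))² - 6/(-7 + 43) = (107 + (3 - 1*4 - 10))² - 6/36 = (107 + (3 - 4 - 10))² - 6/36 = (107 - 11)² - 1*⅙ = 96² - ⅙ = 9216 - ⅙ = 55295/6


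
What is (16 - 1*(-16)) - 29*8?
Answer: -200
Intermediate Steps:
(16 - 1*(-16)) - 29*8 = (16 + 16) - 232 = 32 - 232 = -200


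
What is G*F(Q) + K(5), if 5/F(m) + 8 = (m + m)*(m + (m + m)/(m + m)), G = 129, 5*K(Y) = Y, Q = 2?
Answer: 649/4 ≈ 162.25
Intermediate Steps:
K(Y) = Y/5
F(m) = 5/(-8 + 2*m*(1 + m)) (F(m) = 5/(-8 + (m + m)*(m + (m + m)/(m + m))) = 5/(-8 + (2*m)*(m + (2*m)/((2*m)))) = 5/(-8 + (2*m)*(m + (2*m)*(1/(2*m)))) = 5/(-8 + (2*m)*(m + 1)) = 5/(-8 + (2*m)*(1 + m)) = 5/(-8 + 2*m*(1 + m)))
G*F(Q) + K(5) = 129*(5/(2*(-4 + 2 + 2²))) + (⅕)*5 = 129*(5/(2*(-4 + 2 + 4))) + 1 = 129*((5/2)/2) + 1 = 129*((5/2)*(½)) + 1 = 129*(5/4) + 1 = 645/4 + 1 = 649/4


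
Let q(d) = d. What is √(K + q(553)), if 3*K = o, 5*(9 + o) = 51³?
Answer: √234835/5 ≈ 96.920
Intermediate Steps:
o = 132606/5 (o = -9 + (⅕)*51³ = -9 + (⅕)*132651 = -9 + 132651/5 = 132606/5 ≈ 26521.)
K = 44202/5 (K = (⅓)*(132606/5) = 44202/5 ≈ 8840.4)
√(K + q(553)) = √(44202/5 + 553) = √(46967/5) = √234835/5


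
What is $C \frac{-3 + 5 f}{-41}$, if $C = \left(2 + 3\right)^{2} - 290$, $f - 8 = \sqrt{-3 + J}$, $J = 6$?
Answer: $\frac{9805}{41} + \frac{1325 \sqrt{3}}{41} \approx 295.12$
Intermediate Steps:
$f = 8 + \sqrt{3}$ ($f = 8 + \sqrt{-3 + 6} = 8 + \sqrt{3} \approx 9.7321$)
$C = -265$ ($C = 5^{2} - 290 = 25 - 290 = -265$)
$C \frac{-3 + 5 f}{-41} = - 265 \frac{-3 + 5 \left(8 + \sqrt{3}\right)}{-41} = - 265 \left(-3 + \left(40 + 5 \sqrt{3}\right)\right) \left(- \frac{1}{41}\right) = - 265 \left(37 + 5 \sqrt{3}\right) \left(- \frac{1}{41}\right) = - 265 \left(- \frac{37}{41} - \frac{5 \sqrt{3}}{41}\right) = \frac{9805}{41} + \frac{1325 \sqrt{3}}{41}$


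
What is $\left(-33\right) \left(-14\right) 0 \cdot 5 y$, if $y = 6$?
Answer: $0$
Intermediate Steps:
$\left(-33\right) \left(-14\right) 0 \cdot 5 y = \left(-33\right) \left(-14\right) 0 \cdot 5 \cdot 6 = 462 \cdot 0 \cdot 6 = 462 \cdot 0 = 0$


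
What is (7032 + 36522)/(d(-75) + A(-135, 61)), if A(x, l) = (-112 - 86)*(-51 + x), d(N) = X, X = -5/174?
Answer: 7578396/6408067 ≈ 1.1826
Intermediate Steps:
X = -5/174 (X = -5*1/174 = -5/174 ≈ -0.028736)
d(N) = -5/174
A(x, l) = 10098 - 198*x (A(x, l) = -198*(-51 + x) = 10098 - 198*x)
(7032 + 36522)/(d(-75) + A(-135, 61)) = (7032 + 36522)/(-5/174 + (10098 - 198*(-135))) = 43554/(-5/174 + (10098 + 26730)) = 43554/(-5/174 + 36828) = 43554/(6408067/174) = 43554*(174/6408067) = 7578396/6408067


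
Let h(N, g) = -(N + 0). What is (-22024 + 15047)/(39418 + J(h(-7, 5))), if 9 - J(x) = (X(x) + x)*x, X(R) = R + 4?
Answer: -6977/39301 ≈ -0.17753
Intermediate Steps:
X(R) = 4 + R
h(N, g) = -N
J(x) = 9 - x*(4 + 2*x) (J(x) = 9 - ((4 + x) + x)*x = 9 - (4 + 2*x)*x = 9 - x*(4 + 2*x))
(-22024 + 15047)/(39418 + J(h(-7, 5))) = (-22024 + 15047)/(39418 + (9 - (-1*(-7))**2 - (-1*(-7))*(4 - 1*(-7)))) = -6977/(39418 + (9 - 1*7**2 - 1*7*(4 + 7))) = -6977/(39418 + (9 - 1*49 - 1*7*11)) = -6977/(39418 + (9 - 49 - 77)) = -6977/(39418 - 117) = -6977/39301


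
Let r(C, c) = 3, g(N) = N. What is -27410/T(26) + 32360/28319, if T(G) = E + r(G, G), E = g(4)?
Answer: -775997270/198233 ≈ -3914.6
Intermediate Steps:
E = 4
T(G) = 7 (T(G) = 4 + 3 = 7)
-27410/T(26) + 32360/28319 = -27410/7 + 32360/28319 = -775997270/198233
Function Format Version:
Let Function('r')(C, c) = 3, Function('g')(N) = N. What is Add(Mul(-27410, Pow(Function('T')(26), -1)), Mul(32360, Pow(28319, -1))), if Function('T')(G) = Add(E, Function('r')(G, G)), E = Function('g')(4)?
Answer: Rational(-775997270, 198233) ≈ -3914.6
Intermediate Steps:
E = 4
Function('T')(G) = 7 (Function('T')(G) = Add(4, 3) = 7)
Add(Mul(-27410, Pow(Function('T')(26), -1)), Mul(32360, Pow(28319, -1))) = Add(Mul(-27410, Pow(7, -1)), Mul(32360, Pow(28319, -1))) = Add(Mul(-27410, Rational(1, 7)), Mul(32360, Rational(1, 28319))) = Add(Rational(-27410, 7), Rational(32360, 28319)) = Rational(-775997270, 198233)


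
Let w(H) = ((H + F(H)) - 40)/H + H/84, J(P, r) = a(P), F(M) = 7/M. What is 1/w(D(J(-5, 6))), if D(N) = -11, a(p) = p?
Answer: 10164/46381 ≈ 0.21914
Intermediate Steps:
J(P, r) = P
w(H) = H/84 + (-40 + H + 7/H)/H (w(H) = ((H + 7/H) - 40)/H + H/84 = (-40 + H + 7/H)/H + H*(1/84) = (-40 + H + 7/H)/H + H/84 = H/84 + (-40 + H + 7/H)/H)
1/w(D(J(-5, 6))) = 1/(1 - 40/(-11) + 7/(-11)**2 + (1/84)*(-11)) = 1/(1 - 40*(-1/11) + 7*(1/121) - 11/84) = 1/(1 + 40/11 + 7/121 - 11/84) = 1/(46381/10164) = 10164/46381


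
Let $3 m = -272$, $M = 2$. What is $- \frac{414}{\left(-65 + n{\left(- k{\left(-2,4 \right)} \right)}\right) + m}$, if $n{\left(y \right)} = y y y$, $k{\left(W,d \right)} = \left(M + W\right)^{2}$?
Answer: $\frac{1242}{467} \approx 2.6595$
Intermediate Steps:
$m = - \frac{272}{3}$ ($m = \frac{1}{3} \left(-272\right) = - \frac{272}{3} \approx -90.667$)
$k{\left(W,d \right)} = \left(2 + W\right)^{2}$
$n{\left(y \right)} = y^{3}$ ($n{\left(y \right)} = y^{2} y = y^{3}$)
$- \frac{414}{\left(-65 + n{\left(- k{\left(-2,4 \right)} \right)}\right) + m} = - \frac{414}{\left(-65 + \left(- \left(2 - 2\right)^{2}\right)^{3}\right) - \frac{272}{3}} = - \frac{414}{\left(-65 + \left(- 0^{2}\right)^{3}\right) - \frac{272}{3}} = - \frac{414}{\left(-65 + \left(\left(-1\right) 0\right)^{3}\right) - \frac{272}{3}} = - \frac{414}{\left(-65 + 0^{3}\right) - \frac{272}{3}} = - \frac{414}{\left(-65 + 0\right) - \frac{272}{3}} = - \frac{414}{-65 - \frac{272}{3}} = - \frac{414}{- \frac{467}{3}} = \left(-414\right) \left(- \frac{3}{467}\right) = \frac{1242}{467}$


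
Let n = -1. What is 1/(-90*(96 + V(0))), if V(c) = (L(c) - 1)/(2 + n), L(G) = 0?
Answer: -1/8550 ≈ -0.00011696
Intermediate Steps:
V(c) = -1 (V(c) = (0 - 1)/(2 - 1) = -1/1 = -1*1 = -1)
1/(-90*(96 + V(0))) = 1/(-90*(96 - 1)) = 1/(-90*95) = 1/(-8550) = -1/8550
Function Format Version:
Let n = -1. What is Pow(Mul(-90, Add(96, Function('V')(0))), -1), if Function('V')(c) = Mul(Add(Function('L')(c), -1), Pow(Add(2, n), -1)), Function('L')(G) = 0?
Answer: Rational(-1, 8550) ≈ -0.00011696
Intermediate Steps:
Function('V')(c) = -1 (Function('V')(c) = Mul(Add(0, -1), Pow(Add(2, -1), -1)) = Mul(-1, Pow(1, -1)) = Mul(-1, 1) = -1)
Pow(Mul(-90, Add(96, Function('V')(0))), -1) = Pow(Mul(-90, Add(96, -1)), -1) = Pow(Mul(-90, 95), -1) = Pow(-8550, -1) = Rational(-1, 8550)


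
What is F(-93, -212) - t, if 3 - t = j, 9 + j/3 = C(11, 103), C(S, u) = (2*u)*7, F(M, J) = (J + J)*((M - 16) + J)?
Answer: 140400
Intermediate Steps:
F(M, J) = 2*J*(-16 + J + M) (F(M, J) = (2*J)*((-16 + M) + J) = (2*J)*(-16 + J + M) = 2*J*(-16 + J + M))
C(S, u) = 14*u
j = 4299 (j = -27 + 3*(14*103) = -27 + 3*1442 = -27 + 4326 = 4299)
t = -4296 (t = 3 - 1*4299 = 3 - 4299 = -4296)
F(-93, -212) - t = 2*(-212)*(-16 - 212 - 93) - 1*(-4296) = 2*(-212)*(-321) + 4296 = 136104 + 4296 = 140400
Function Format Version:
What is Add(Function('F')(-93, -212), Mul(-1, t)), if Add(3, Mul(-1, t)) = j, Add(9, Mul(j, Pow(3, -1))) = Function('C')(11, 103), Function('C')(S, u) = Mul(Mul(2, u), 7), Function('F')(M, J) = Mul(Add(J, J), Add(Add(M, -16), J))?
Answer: 140400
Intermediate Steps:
Function('F')(M, J) = Mul(2, J, Add(-16, J, M)) (Function('F')(M, J) = Mul(Mul(2, J), Add(Add(-16, M), J)) = Mul(Mul(2, J), Add(-16, J, M)) = Mul(2, J, Add(-16, J, M)))
Function('C')(S, u) = Mul(14, u)
j = 4299 (j = Add(-27, Mul(3, Mul(14, 103))) = Add(-27, Mul(3, 1442)) = Add(-27, 4326) = 4299)
t = -4296 (t = Add(3, Mul(-1, 4299)) = Add(3, -4299) = -4296)
Add(Function('F')(-93, -212), Mul(-1, t)) = Add(Mul(2, -212, Add(-16, -212, -93)), Mul(-1, -4296)) = Add(Mul(2, -212, -321), 4296) = Add(136104, 4296) = 140400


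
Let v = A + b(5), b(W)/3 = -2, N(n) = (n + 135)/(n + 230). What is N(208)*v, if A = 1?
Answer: -1715/438 ≈ -3.9155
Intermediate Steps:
N(n) = (135 + n)/(230 + n)
b(W) = -6 (b(W) = 3*(-2) = -6)
v = -5 (v = 1 - 6 = -5)
N(208)*v = ((135 + 208)/(230 + 208))*(-5) = (343/438)*(-5) = -1715/438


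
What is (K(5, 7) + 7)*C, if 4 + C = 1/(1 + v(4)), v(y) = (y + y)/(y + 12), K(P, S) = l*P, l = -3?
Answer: 80/3 ≈ 26.667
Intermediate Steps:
K(P, S) = -3*P
v(y) = 2*y/(12 + y) (v(y) = (2*y)/(12 + y) = 2*y/(12 + y))
C = -10/3 (C = -4 + 1/(1 + 2*4/(12 + 4)) = -4 + 1/(1 + 2*4/16) = -4 + 1/(1 + 2*4*(1/16)) = -4 + 1/(1 + ½) = -4 + 1/(3/2) = -4 + ⅔ = -10/3 ≈ -3.3333)
(K(5, 7) + 7)*C = (-3*5 + 7)*(-10/3) = (-15 + 7)*(-10/3) = -8*(-10/3) = 80/3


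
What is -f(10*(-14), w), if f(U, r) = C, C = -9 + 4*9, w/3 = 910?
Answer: -27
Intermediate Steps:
w = 2730 (w = 3*910 = 2730)
C = 27 (C = -9 + 36 = 27)
f(U, r) = 27
-f(10*(-14), w) = -1*27 = -27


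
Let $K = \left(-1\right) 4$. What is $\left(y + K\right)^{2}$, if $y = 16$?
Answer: $144$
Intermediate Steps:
$K = -4$
$\left(y + K\right)^{2} = \left(16 - 4\right)^{2} = 12^{2} = 144$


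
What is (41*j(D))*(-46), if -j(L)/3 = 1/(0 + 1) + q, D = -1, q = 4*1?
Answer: 28290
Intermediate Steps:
q = 4
j(L) = -15 (j(L) = -3*(1/(0 + 1) + 4) = -3*(1/1 + 4) = -3*(1 + 4) = -3*5 = -15)
(41*j(D))*(-46) = (41*(-15))*(-46) = -615*(-46) = 28290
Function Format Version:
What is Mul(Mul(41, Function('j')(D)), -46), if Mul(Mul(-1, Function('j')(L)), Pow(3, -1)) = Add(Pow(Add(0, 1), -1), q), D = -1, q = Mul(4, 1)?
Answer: 28290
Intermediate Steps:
q = 4
Function('j')(L) = -15 (Function('j')(L) = Mul(-3, Add(Pow(Add(0, 1), -1), 4)) = Mul(-3, Add(Pow(1, -1), 4)) = Mul(-3, Add(1, 4)) = Mul(-3, 5) = -15)
Mul(Mul(41, Function('j')(D)), -46) = Mul(Mul(41, -15), -46) = Mul(-615, -46) = 28290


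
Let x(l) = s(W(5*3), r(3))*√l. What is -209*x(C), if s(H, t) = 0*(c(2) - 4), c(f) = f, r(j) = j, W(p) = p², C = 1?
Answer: 0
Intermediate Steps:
s(H, t) = 0 (s(H, t) = 0*(2 - 4) = 0*(-2) = 0)
x(l) = 0 (x(l) = 0*√l = 0)
-209*x(C) = -209*0 = 0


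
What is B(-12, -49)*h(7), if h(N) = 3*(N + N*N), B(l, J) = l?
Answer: -2016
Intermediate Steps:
h(N) = 3*N + 3*N² (h(N) = 3*(N + N²) = 3*N + 3*N²)
B(-12, -49)*h(7) = -36*7*(1 + 7) = -36*7*8 = -12*168 = -2016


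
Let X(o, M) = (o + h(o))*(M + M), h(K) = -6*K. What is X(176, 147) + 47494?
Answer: -211226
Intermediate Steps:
X(o, M) = -10*M*o (X(o, M) = (o - 6*o)*(M + M) = (-5*o)*(2*M) = -10*M*o)
X(176, 147) + 47494 = -10*147*176 + 47494 = -258720 + 47494 = -211226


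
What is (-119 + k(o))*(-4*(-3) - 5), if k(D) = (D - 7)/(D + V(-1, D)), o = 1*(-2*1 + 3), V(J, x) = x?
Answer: -854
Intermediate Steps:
o = 1 (o = 1*(-2 + 3) = 1*1 = 1)
k(D) = (-7 + D)/(2*D) (k(D) = (D - 7)/(D + D) = (-7 + D)/((2*D)) = (-7 + D)*(1/(2*D)) = (-7 + D)/(2*D))
(-119 + k(o))*(-4*(-3) - 5) = (-119 + (1/2)*(-7 + 1)/1)*(-4*(-3) - 5) = (-119 + (1/2)*1*(-6))*(12 - 5) = (-119 - 3)*7 = -122*7 = -854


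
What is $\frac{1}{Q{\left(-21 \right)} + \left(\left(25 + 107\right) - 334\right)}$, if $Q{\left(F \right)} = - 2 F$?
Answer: $- \frac{1}{160} \approx -0.00625$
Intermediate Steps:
$\frac{1}{Q{\left(-21 \right)} + \left(\left(25 + 107\right) - 334\right)} = \frac{1}{\left(-2\right) \left(-21\right) + \left(\left(25 + 107\right) - 334\right)} = \frac{1}{42 + \left(132 - 334\right)} = \frac{1}{42 - 202} = \frac{1}{-160} = - \frac{1}{160}$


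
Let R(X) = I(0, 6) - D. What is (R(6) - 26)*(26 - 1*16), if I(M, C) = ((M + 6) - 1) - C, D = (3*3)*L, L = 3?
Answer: -540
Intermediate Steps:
D = 27 (D = (3*3)*3 = 9*3 = 27)
I(M, C) = 5 + M - C (I(M, C) = ((6 + M) - 1) - C = (5 + M) - C = 5 + M - C)
R(X) = -28 (R(X) = (5 + 0 - 1*6) - 1*27 = (5 + 0 - 6) - 27 = -1 - 27 = -28)
(R(6) - 26)*(26 - 1*16) = (-28 - 26)*(26 - 1*16) = -54*(26 - 16) = -54*10 = -540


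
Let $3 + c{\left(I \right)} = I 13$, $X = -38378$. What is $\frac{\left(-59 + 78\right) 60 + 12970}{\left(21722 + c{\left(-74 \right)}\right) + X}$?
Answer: $- \frac{14110}{17621} \approx -0.80075$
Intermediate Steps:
$c{\left(I \right)} = -3 + 13 I$ ($c{\left(I \right)} = -3 + I 13 = -3 + 13 I$)
$\frac{\left(-59 + 78\right) 60 + 12970}{\left(21722 + c{\left(-74 \right)}\right) + X} = \frac{\left(-59 + 78\right) 60 + 12970}{\left(21722 + \left(-3 + 13 \left(-74\right)\right)\right) - 38378} = \frac{19 \cdot 60 + 12970}{\left(21722 - 965\right) - 38378} = \frac{1140 + 12970}{\left(21722 - 965\right) - 38378} = \frac{14110}{20757 - 38378} = \frac{14110}{-17621} = 14110 \left(- \frac{1}{17621}\right) = - \frac{14110}{17621}$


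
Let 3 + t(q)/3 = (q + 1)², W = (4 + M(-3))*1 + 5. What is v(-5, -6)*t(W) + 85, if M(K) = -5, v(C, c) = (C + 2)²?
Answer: 679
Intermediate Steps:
v(C, c) = (2 + C)²
W = 4 (W = (4 - 5)*1 + 5 = -1*1 + 5 = -1 + 5 = 4)
t(q) = -9 + 3*(1 + q)² (t(q) = -9 + 3*(q + 1)² = -9 + 3*(1 + q)²)
v(-5, -6)*t(W) + 85 = (2 - 5)²*(-9 + 3*(1 + 4)²) + 85 = (-3)²*(-9 + 3*5²) + 85 = 9*(-9 + 3*25) + 85 = 9*(-9 + 75) + 85 = 9*66 + 85 = 594 + 85 = 679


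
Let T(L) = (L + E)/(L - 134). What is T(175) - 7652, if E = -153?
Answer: -313710/41 ≈ -7651.5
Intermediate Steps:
T(L) = (-153 + L)/(-134 + L) (T(L) = (L - 153)/(L - 134) = (-153 + L)/(-134 + L))
T(175) - 7652 = (-153 + 175)/(-134 + 175) - 7652 = 22/41 - 7652 = -313710/41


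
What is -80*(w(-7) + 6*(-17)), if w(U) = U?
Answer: 8720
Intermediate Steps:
-80*(w(-7) + 6*(-17)) = -80*(-7 + 6*(-17)) = -80*(-7 - 102) = -80*(-109) = 8720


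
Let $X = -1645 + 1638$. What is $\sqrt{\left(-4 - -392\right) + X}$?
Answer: $\sqrt{381} \approx 19.519$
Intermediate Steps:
$X = -7$
$\sqrt{\left(-4 - -392\right) + X} = \sqrt{\left(-4 - -392\right) - 7} = \sqrt{\left(-4 + 392\right) - 7} = \sqrt{388 - 7} = \sqrt{381}$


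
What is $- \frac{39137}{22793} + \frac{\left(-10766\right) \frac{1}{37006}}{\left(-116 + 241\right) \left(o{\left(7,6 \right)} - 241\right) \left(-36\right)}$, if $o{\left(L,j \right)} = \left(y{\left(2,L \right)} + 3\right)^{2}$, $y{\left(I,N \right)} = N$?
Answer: $- \frac{459474510224219}{267593318725500} \approx -1.7171$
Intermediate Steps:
$o{\left(L,j \right)} = \left(3 + L\right)^{2}$ ($o{\left(L,j \right)} = \left(L + 3\right)^{2} = \left(3 + L\right)^{2}$)
$- \frac{39137}{22793} + \frac{\left(-10766\right) \frac{1}{37006}}{\left(-116 + 241\right) \left(o{\left(7,6 \right)} - 241\right) \left(-36\right)} = - \frac{39137}{22793} + \frac{\left(-10766\right) \frac{1}{37006}}{\left(-116 + 241\right) \left(\left(3 + 7\right)^{2} - 241\right) \left(-36\right)} = \left(-39137\right) \frac{1}{22793} + \frac{\left(-10766\right) \frac{1}{37006}}{125 \left(10^{2} - 241\right) \left(-36\right)} = - \frac{39137}{22793} - \frac{5383}{18503 \cdot 125 \left(100 - 241\right) \left(-36\right)} = - \frac{39137}{22793} - \frac{5383}{18503 \cdot 125 \left(-141\right) \left(-36\right)} = - \frac{39137}{22793} - \frac{5383}{18503 \left(\left(-17625\right) \left(-36\right)\right)} = - \frac{39137}{22793} - \frac{5383}{18503 \cdot 634500} = - \frac{39137}{22793} - \frac{5383}{11740153500} = - \frac{459474510224219}{267593318725500}$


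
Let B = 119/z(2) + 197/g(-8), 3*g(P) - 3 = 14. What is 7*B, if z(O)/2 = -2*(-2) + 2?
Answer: 63805/204 ≈ 312.77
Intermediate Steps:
g(P) = 17/3 (g(P) = 1 + (1/3)*14 = 1 + 14/3 = 17/3)
z(O) = 12 (z(O) = 2*(-2*(-2) + 2) = 2*(4 + 2) = 2*6 = 12)
B = 9115/204 (B = 119/12 + 197/(17/3) = 119*(1/12) + 197*(3/17) = 119/12 + 591/17 = 9115/204 ≈ 44.681)
7*B = 7*(9115/204) = 63805/204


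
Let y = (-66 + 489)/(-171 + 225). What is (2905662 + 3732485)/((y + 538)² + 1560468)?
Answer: 238973292/66902473 ≈ 3.5720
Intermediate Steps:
y = 47/6 (y = 423/54 = 423*(1/54) = 47/6 ≈ 7.8333)
(2905662 + 3732485)/((y + 538)² + 1560468) = (2905662 + 3732485)/((47/6 + 538)² + 1560468) = 6638147/((3275/6)² + 1560468) = 6638147/(10725625/36 + 1560468) = 6638147/(66902473/36) = 6638147*(36/66902473) = 238973292/66902473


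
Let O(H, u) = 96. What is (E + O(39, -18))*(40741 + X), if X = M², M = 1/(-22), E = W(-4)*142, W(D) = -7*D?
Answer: 20073580610/121 ≈ 1.6590e+8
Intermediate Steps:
E = 3976 (E = -7*(-4)*142 = 28*142 = 3976)
M = -1/22 ≈ -0.045455
X = 1/484 (X = (-1/22)² = 1/484 ≈ 0.0020661)
(E + O(39, -18))*(40741 + X) = (3976 + 96)*(40741 + 1/484) = 4072*(19718645/484) = 20073580610/121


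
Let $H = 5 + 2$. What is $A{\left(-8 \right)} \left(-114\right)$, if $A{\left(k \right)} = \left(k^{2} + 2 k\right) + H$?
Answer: $-6270$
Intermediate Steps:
$H = 7$
$A{\left(k \right)} = 7 + k^{2} + 2 k$ ($A{\left(k \right)} = \left(k^{2} + 2 k\right) + 7 = 7 + k^{2} + 2 k$)
$A{\left(-8 \right)} \left(-114\right) = \left(7 + \left(-8\right)^{2} + 2 \left(-8\right)\right) \left(-114\right) = \left(7 + 64 - 16\right) \left(-114\right) = 55 \left(-114\right) = -6270$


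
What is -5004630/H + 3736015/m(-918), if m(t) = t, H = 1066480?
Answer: -199448976377/48951432 ≈ -4074.4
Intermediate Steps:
-5004630/H + 3736015/m(-918) = -5004630/1066480 + 3736015/(-918) = -5004630*1/1066480 + 3736015*(-1/918) = -500463/106648 - 3736015/918 = -199448976377/48951432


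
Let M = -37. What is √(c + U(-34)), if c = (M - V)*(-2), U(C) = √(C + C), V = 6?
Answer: √(86 + 2*I*√17) ≈ 9.2842 + 0.4441*I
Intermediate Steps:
U(C) = √2*√C (U(C) = √(2*C) = √2*√C)
c = 86 (c = (-37 - 1*6)*(-2) = (-37 - 6)*(-2) = -43*(-2) = 86)
√(c + U(-34)) = √(86 + √2*√(-34)) = √(86 + √2*(I*√34)) = √(86 + 2*I*√17)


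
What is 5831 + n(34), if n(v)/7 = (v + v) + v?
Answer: 6545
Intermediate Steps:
n(v) = 21*v (n(v) = 7*((v + v) + v) = 7*(2*v + v) = 7*(3*v) = 21*v)
5831 + n(34) = 5831 + 21*34 = 5831 + 714 = 6545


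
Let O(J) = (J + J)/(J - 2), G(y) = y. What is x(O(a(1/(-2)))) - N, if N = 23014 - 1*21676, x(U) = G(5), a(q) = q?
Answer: -1333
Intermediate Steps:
O(J) = 2*J/(-2 + J) (O(J) = (2*J)/(-2 + J) = 2*J/(-2 + J))
x(U) = 5
N = 1338 (N = 23014 - 21676 = 1338)
x(O(a(1/(-2)))) - N = 5 - 1*1338 = 5 - 1338 = -1333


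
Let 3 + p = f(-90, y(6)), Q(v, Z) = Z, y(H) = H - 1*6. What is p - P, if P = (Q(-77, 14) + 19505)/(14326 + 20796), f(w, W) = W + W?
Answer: -124885/35122 ≈ -3.5557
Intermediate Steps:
y(H) = -6 + H (y(H) = H - 6 = -6 + H)
f(w, W) = 2*W
p = -3 (p = -3 + 2*(-6 + 6) = -3 + 2*0 = -3 + 0 = -3)
P = 19519/35122 (P = (14 + 19505)/(14326 + 20796) = 19519/35122 ≈ 0.55575)
p - P = -3 - 1*19519/35122 = -3 - 19519/35122 = -124885/35122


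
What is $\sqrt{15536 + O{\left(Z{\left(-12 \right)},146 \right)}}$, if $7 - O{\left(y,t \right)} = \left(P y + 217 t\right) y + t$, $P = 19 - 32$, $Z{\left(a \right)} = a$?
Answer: $\sqrt{397453} \approx 630.44$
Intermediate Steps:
$P = -13$ ($P = 19 - 32 = -13$)
$O{\left(y,t \right)} = 7 - t - y \left(- 13 y + 217 t\right)$ ($O{\left(y,t \right)} = 7 - \left(\left(- 13 y + 217 t\right) y + t\right) = 7 - \left(y \left(- 13 y + 217 t\right) + t\right) = 7 - \left(t + y \left(- 13 y + 217 t\right)\right) = 7 - t - y \left(- 13 y + 217 t\right)$)
$\sqrt{15536 + O{\left(Z{\left(-12 \right)},146 \right)}} = \sqrt{15536 + \left(7 - 146 + 13 \left(-12\right)^{2} - 31682 \left(-12\right)\right)} = \sqrt{15536 + \left(7 - 146 + 13 \cdot 144 + 380184\right)} = \sqrt{15536 + \left(7 - 146 + 1872 + 380184\right)} = \sqrt{15536 + 381917} = \sqrt{397453}$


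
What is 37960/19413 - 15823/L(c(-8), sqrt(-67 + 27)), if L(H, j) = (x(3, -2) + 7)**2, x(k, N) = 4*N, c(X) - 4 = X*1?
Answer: -307133939/19413 ≈ -15821.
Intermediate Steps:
c(X) = 4 + X (c(X) = 4 + X*1 = 4 + X)
L(H, j) = 1 (L(H, j) = (4*(-2) + 7)**2 = (-8 + 7)**2 = (-1)**2 = 1)
37960/19413 - 15823/L(c(-8), sqrt(-67 + 27)) = 37960/19413 - 15823/1 = 37960*(1/19413) - 15823*1 = 37960/19413 - 15823 = -307133939/19413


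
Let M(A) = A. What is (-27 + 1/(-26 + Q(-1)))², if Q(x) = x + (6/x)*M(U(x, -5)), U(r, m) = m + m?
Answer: 792100/1089 ≈ 727.36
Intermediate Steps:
U(r, m) = 2*m
Q(x) = x - 60/x (Q(x) = x + (6/x)*(2*(-5)) = x + (6/x)*(-10) = x - 60/x)
(-27 + 1/(-26 + Q(-1)))² = (-27 + 1/(-26 + (-1 - 60/(-1))))² = (-27 + 1/(-26 + (-1 - 60*(-1))))² = (-27 + 1/(-26 + (-1 + 60)))² = (-27 + 1/(-26 + 59))² = (-27 + 1/33)² = (-890/33)² = 792100/1089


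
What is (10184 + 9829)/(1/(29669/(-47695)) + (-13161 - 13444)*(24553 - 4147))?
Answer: -593765697/16107348508165 ≈ -3.6863e-5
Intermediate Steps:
(10184 + 9829)/(1/(29669/(-47695)) + (-13161 - 13444)*(24553 - 4147)) = 20013/(1/(29669*(-1/47695)) - 26605*20406) = 20013/(1/(-29669/47695) - 542901630) = 20013/(-47695/29669 - 542901630) = 20013/(-16107348508165/29669) = 20013*(-29669/16107348508165) = -593765697/16107348508165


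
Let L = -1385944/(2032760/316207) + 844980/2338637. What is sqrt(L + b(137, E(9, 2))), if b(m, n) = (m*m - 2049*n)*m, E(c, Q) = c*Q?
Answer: 4*I*sqrt(59523766615246153687418232330)/594235968515 ≈ 1642.3*I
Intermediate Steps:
E(c, Q) = Q*c
b(m, n) = m*(m**2 - 2049*n) (b(m, n) = (m**2 - 2049*n)*m = m*(m**2 - 2049*n))
L = -128111838634149637/594235968515 (L = -1385944/(2032760*(1/316207)) + 844980*(1/2338637) = -1385944/2032760/316207 + 844980/2338637 = -1385944*316207/2032760 + 844980/2338637 = -54780649301/254095 + 844980/2338637 = -128111838634149637/594235968515 ≈ -2.1559e+5)
sqrt(L + b(137, E(9, 2))) = sqrt(-128111838634149637/594235968515 + 137*(137**2 - 4098*9)) = sqrt(-128111838634149637/594235968515 + 137*(18769 - 2049*18)) = sqrt(-128111838634149637/594235968515 + 137*(18769 - 36882)) = sqrt(-128111838634149637/594235968515 + 137*(-18113)) = sqrt(-128111838634149637/594235968515 - 2481481) = sqrt(-1602697104020720352/594235968515) = 4*I*sqrt(59523766615246153687418232330)/594235968515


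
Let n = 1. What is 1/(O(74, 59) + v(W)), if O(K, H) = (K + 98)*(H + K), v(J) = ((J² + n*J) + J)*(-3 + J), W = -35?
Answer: -1/21014 ≈ -4.7587e-5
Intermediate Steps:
v(J) = (-3 + J)*(J² + 2*J) (v(J) = ((J² + 1*J) + J)*(-3 + J) = ((J² + J) + J)*(-3 + J) = ((J + J²) + J)*(-3 + J) = (J² + 2*J)*(-3 + J) = (-3 + J)*(J² + 2*J))
O(K, H) = (98 + K)*(H + K)
1/(O(74, 59) + v(W)) = 1/((74² + 98*59 + 98*74 + 59*74) - 35*(-6 + (-35)² - 1*(-35))) = 1/((5476 + 5782 + 7252 + 4366) - 35*(-6 + 1225 + 35)) = 1/(22876 - 35*1254) = 1/(22876 - 43890) = 1/(-21014) = -1/21014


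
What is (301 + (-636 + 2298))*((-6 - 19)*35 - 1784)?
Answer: -5219617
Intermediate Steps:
(301 + (-636 + 2298))*((-6 - 19)*35 - 1784) = (301 + 1662)*(-25*35 - 1784) = 1963*(-875 - 1784) = 1963*(-2659) = -5219617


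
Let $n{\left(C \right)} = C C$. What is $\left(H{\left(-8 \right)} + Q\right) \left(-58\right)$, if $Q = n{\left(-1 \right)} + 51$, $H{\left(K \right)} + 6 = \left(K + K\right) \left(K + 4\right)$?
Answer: $-6380$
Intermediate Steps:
$n{\left(C \right)} = C^{2}$
$H{\left(K \right)} = -6 + 2 K \left(4 + K\right)$ ($H{\left(K \right)} = -6 + \left(K + K\right) \left(K + 4\right) = -6 + 2 K \left(4 + K\right)$)
$Q = 52$ ($Q = \left(-1\right)^{2} + 51 = 1 + 51 = 52$)
$\left(H{\left(-8 \right)} + Q\right) \left(-58\right) = \left(\left(-6 + 2 \left(-8\right)^{2} + 8 \left(-8\right)\right) + 52\right) \left(-58\right) = \left(\left(-6 + 2 \cdot 64 - 64\right) + 52\right) \left(-58\right) = \left(\left(-6 + 128 - 64\right) + 52\right) \left(-58\right) = \left(58 + 52\right) \left(-58\right) = 110 \left(-58\right) = -6380$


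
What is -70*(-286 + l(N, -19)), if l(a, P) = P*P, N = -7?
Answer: -5250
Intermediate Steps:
l(a, P) = P²
-70*(-286 + l(N, -19)) = -70*(-286 + (-19)²) = -70*(-286 + 361) = -70*75 = -5250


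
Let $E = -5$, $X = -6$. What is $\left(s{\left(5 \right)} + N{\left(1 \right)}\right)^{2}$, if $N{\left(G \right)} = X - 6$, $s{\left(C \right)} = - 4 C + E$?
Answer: $1369$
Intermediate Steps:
$s{\left(C \right)} = -5 - 4 C$ ($s{\left(C \right)} = - 4 C - 5 = -5 - 4 C$)
$N{\left(G \right)} = -12$ ($N{\left(G \right)} = -6 - 6 = -12$)
$\left(s{\left(5 \right)} + N{\left(1 \right)}\right)^{2} = \left(\left(-5 - 20\right) - 12\right)^{2} = \left(-25 - 12\right)^{2} = \left(-37\right)^{2} = 1369$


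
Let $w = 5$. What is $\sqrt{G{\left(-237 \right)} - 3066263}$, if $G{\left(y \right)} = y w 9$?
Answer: $8 i \sqrt{48077} \approx 1754.1 i$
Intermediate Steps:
$G{\left(y \right)} = 45 y$ ($G{\left(y \right)} = y 5 \cdot 9 = y 45 = 45 y$)
$\sqrt{G{\left(-237 \right)} - 3066263} = \sqrt{45 \left(-237\right) - 3066263} = \sqrt{-10665 - 3066263} = \sqrt{-3076928} = 8 i \sqrt{48077}$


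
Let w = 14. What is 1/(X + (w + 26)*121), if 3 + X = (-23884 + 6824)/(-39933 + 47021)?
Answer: 1772/8566899 ≈ 0.00020684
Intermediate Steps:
X = -9581/1772 (X = -3 + (-23884 + 6824)/(-39933 + 47021) = -3 - 17060/7088 = -3 - 17060*1/7088 = -3 - 4265/1772 = -9581/1772 ≈ -5.4069)
1/(X + (w + 26)*121) = 1/(-9581/1772 + (14 + 26)*121) = 1/(-9581/1772 + 40*121) = 1/(-9581/1772 + 4840) = 1/(8566899/1772) = 1772/8566899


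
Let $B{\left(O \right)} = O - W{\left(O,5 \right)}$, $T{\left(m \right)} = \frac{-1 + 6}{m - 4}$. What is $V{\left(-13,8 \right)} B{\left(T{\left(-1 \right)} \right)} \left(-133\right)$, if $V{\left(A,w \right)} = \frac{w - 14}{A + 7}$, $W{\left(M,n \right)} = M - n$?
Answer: $-665$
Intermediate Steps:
$T{\left(m \right)} = \frac{5}{-4 + m}$
$V{\left(A,w \right)} = \frac{-14 + w}{7 + A}$
$B{\left(O \right)} = 5$ ($B{\left(O \right)} = O - \left(O - 5\right) = O - \left(-5 + O\right) = 5$)
$V{\left(-13,8 \right)} B{\left(T{\left(-1 \right)} \right)} \left(-133\right) = \frac{-14 + 8}{7 - 13} \cdot 5 \left(-133\right) = \frac{1}{-6} \left(-6\right) 5 \left(-133\right) = \left(- \frac{1}{6}\right) \left(-6\right) 5 \left(-133\right) = 1 \cdot 5 \left(-133\right) = 5 \left(-133\right) = -665$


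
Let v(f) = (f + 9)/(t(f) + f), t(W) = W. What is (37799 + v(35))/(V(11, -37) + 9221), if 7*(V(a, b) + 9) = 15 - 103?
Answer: 1322987/321980 ≈ 4.1089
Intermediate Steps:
V(a, b) = -151/7 (V(a, b) = -9 + (15 - 103)/7 = -9 + (1/7)*(-88) = -9 - 88/7 = -151/7)
v(f) = (9 + f)/(2*f) (v(f) = (f + 9)/(f + f) = (9 + f)/((2*f)) = (9 + f)*(1/(2*f)) = (9 + f)/(2*f))
(37799 + v(35))/(V(11, -37) + 9221) = (37799 + (1/2)*(9 + 35)/35)/(-151/7 + 9221) = (37799 + (1/2)*(1/35)*44)/(64396/7) = (37799 + 22/35)*(7/64396) = (1322987/35)*(7/64396) = 1322987/321980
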